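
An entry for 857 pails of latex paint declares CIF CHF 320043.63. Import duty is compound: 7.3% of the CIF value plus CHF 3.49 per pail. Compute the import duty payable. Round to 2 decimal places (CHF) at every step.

Ad valorem component: 320043.63 × 7.3% = 23363.18
Specific component: 857 × 3.49 = 2990.93
Import duty = 23363.18 + 2990.93 = 26354.11

Import duty: CHF 26354.11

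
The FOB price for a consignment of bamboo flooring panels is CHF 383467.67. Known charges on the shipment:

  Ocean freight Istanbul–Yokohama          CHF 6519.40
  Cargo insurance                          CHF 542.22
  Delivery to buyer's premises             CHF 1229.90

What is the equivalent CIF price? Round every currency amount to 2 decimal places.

CIF price: CHF 390529.29

Not relevant to the conversion: delivery — on the buyer under both terms; not part of either seller's price.
From FOB to CIF, the seller additionally bears: freight, insurance.
CIF price = 383467.67 + 6519.40 + 542.22 = 390529.29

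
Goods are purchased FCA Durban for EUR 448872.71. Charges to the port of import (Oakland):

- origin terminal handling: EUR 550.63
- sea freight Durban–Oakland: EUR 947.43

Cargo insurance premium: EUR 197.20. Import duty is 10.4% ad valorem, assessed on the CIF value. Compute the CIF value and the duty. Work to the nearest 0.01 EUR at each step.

CIF = FCA price + pre-shipment costs + freight + insurance
CIF = 448872.71 + 550.63 + 947.43 + 197.20 = 450567.97
Import duty = 450567.97 × 10.4% = 46859.07

CIF value: EUR 450567.97; import duty: EUR 46859.07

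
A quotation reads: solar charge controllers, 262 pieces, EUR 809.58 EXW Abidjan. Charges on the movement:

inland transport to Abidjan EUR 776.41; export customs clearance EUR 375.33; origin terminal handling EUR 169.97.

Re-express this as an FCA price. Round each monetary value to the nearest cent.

FCA price: EUR 1961.32

Not relevant to the conversion: origin terminal — on the buyer under both terms; not part of either seller's price.
From EXW to FCA, the seller additionally bears: inland to port, export clearance.
FCA price = 809.58 + 776.41 + 375.33 = 1961.32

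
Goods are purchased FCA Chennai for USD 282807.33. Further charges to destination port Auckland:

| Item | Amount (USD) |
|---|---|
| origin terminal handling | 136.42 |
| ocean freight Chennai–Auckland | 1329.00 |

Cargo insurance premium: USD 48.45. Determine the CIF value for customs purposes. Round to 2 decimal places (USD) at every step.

CIF = FCA price + pre-shipment costs + freight + insurance
CIF = 282807.33 + 136.42 + 1329.00 + 48.45 = 284321.20

CIF value: USD 284321.20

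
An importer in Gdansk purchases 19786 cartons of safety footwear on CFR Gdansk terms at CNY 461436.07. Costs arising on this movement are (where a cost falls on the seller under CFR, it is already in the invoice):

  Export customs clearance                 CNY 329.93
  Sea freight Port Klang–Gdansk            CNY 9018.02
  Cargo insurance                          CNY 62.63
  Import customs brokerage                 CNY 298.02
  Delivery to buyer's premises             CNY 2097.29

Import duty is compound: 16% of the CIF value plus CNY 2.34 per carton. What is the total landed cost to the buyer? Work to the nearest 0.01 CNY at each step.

CFR: the seller pays costs through ocean freight to the destination port, but not insurance.
Already in the invoice (seller's account under CFR): export clearance, freight — exclude.
CIF value = CFR price + insurance = 461436.07 + 62.63 = 461498.70
Ad valorem component: 461498.70 × 16% = 73839.79
Specific component: 19786 × 2.34 = 46299.24
Import duty = 73839.79 + 46299.24 = 120139.03
Buyer bears: insurance 62.63 + brokerage 298.02 + delivery 2097.29 + duty 120139.03 = 122596.97
Landed cost = invoice 461436.07 + 122596.97 = 584033.04

Total landed cost: CNY 584033.04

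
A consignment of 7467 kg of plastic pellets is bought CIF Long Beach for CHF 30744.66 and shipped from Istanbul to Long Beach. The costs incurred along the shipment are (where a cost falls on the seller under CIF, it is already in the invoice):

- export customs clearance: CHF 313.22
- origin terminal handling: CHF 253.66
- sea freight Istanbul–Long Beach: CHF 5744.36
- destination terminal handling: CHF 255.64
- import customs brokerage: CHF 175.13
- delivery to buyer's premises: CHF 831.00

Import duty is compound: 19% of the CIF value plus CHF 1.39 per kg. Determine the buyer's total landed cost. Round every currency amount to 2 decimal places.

CIF: the seller pays costs through ocean freight and marine insurance to the destination port.
Already in the invoice (seller's account under CIF): export clearance, origin terminal, freight — exclude.
The CIF price already equals the CIF value: 30744.66
Ad valorem component: 30744.66 × 19% = 5841.49
Specific component: 7467 × 1.39 = 10379.13
Import duty = 5841.49 + 10379.13 = 16220.62
Buyer bears: destination terminal 255.64 + brokerage 175.13 + delivery 831.00 + duty 16220.62 = 17482.39
Landed cost = invoice 30744.66 + 17482.39 = 48227.05

Total landed cost: CHF 48227.05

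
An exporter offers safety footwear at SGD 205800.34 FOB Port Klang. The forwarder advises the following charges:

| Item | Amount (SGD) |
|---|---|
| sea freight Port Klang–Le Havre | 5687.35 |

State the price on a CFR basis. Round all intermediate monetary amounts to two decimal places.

CFR price: SGD 211487.69

From FOB to CFR, the seller additionally bears: freight.
CFR price = 205800.34 + 5687.35 = 211487.69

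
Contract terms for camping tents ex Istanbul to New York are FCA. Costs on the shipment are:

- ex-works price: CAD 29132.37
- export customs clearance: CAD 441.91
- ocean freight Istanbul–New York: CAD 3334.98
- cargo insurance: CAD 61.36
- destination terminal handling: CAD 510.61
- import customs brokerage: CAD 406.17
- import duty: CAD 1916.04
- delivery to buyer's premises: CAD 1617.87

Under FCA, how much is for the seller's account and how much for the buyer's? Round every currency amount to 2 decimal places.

Seller: CAD 29574.28; buyer: CAD 7847.03

FCA: the seller delivers export-cleared goods to the carrier; the buyer bears costs from that point.
Seller's account: goods 29132.37 + export clearance 441.91 = 29574.28
Buyer's account: freight 3334.98 + insurance 61.36 + destination terminal 510.61 + brokerage 406.17 + duty 1916.04 + delivery 1617.87 = 7847.03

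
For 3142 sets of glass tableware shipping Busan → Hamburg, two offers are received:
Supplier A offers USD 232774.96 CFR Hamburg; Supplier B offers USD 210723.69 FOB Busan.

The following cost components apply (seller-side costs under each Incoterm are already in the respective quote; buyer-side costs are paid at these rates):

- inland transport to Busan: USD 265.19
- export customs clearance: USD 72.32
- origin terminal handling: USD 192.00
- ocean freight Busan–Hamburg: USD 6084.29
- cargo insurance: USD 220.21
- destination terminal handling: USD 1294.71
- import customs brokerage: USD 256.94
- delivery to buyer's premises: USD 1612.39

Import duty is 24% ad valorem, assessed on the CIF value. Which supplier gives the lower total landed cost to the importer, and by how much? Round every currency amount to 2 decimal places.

Supplier B is cheaper by USD 19799.05

Supplier A (CFR):
CIF value = CFR price + insurance = 232774.96 + 220.21 = 232995.17
Import duty = 232995.17 × 24% = 55918.84
Buyer bears (A): 220.21 + 1294.71 + 256.94 + 1612.39 = 3384.25
Landed cost (A) = invoice 232774.96 + 3384.25 + duty 55918.84 = 292078.05
Supplier B (FOB):
CIF value = FOB price + freight + insurance = 210723.69 + 6084.29 + 220.21 = 217028.19
Import duty = 217028.19 × 24% = 52086.77
Buyer bears (B): 6084.29 + 220.21 + 1294.71 + 256.94 + 1612.39 = 9468.54
Landed cost (B) = invoice 210723.69 + 9468.54 + duty 52086.77 = 272279.00
Difference = |292078.05 − 272279.00| = 19799.05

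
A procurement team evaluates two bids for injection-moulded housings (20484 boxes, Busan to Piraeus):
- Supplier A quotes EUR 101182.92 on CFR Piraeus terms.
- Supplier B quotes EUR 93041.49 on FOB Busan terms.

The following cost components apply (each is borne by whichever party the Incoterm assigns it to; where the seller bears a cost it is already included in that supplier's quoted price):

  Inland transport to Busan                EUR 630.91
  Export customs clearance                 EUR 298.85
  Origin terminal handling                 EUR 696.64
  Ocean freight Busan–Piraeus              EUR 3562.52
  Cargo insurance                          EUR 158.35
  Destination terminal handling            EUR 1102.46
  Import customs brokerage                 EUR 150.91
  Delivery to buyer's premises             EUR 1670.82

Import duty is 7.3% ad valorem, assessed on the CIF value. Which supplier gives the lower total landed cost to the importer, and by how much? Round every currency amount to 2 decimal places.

Supplier B is cheaper by EUR 4913.17

Supplier A (CFR):
CIF value = CFR price + insurance = 101182.92 + 158.35 = 101341.27
Import duty = 101341.27 × 7.3% = 7397.91
Buyer bears (A): 158.35 + 1102.46 + 150.91 + 1670.82 = 3082.54
Landed cost (A) = invoice 101182.92 + 3082.54 + duty 7397.91 = 111663.37
Supplier B (FOB):
CIF value = FOB price + freight + insurance = 93041.49 + 3562.52 + 158.35 = 96762.36
Import duty = 96762.36 × 7.3% = 7063.65
Buyer bears (B): 3562.52 + 158.35 + 1102.46 + 150.91 + 1670.82 = 6645.06
Landed cost (B) = invoice 93041.49 + 6645.06 + duty 7063.65 = 106750.20
Difference = |111663.37 − 106750.20| = 4913.17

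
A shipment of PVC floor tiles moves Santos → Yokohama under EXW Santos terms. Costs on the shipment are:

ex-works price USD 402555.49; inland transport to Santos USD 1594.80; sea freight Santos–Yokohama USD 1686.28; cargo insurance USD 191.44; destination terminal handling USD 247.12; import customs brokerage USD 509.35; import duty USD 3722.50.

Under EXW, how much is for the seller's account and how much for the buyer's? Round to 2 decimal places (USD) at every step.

Seller: USD 402555.49; buyer: USD 7951.49

EXW: the seller makes goods available at their premises; the buyer bears all onward costs.
Seller's account: goods 402555.49 = 402555.49
Buyer's account: inland to port 1594.80 + freight 1686.28 + insurance 191.44 + destination terminal 247.12 + brokerage 509.35 + duty 3722.50 = 7951.49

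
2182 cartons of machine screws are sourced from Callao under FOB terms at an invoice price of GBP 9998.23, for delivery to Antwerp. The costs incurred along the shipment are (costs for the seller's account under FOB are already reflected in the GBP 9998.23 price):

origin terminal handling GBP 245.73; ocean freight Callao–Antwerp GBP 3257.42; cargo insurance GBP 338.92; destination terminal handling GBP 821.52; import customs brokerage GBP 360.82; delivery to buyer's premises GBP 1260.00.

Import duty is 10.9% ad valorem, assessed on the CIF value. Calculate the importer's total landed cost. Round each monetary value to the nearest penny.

Total landed cost: GBP 17518.72

FOB: the seller bears costs until goods are on board at the origin port; the buyer bears freight, insurance and all costs thereafter.
Already in the invoice (seller's account under FOB): origin terminal — exclude.
CIF value = FOB price + freight + insurance = 9998.23 + 3257.42 + 338.92 = 13594.57
Import duty = 13594.57 × 10.9% = 1481.81
Buyer bears: freight 3257.42 + insurance 338.92 + destination terminal 821.52 + brokerage 360.82 + delivery 1260.00 + duty 1481.81 = 7520.49
Landed cost = invoice 9998.23 + 7520.49 = 17518.72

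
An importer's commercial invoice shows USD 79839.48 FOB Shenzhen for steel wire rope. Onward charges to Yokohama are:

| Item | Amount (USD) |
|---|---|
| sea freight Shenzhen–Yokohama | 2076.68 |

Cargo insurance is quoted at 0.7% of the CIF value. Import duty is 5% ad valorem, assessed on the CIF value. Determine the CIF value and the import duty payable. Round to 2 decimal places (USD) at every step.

Let C be the CIF value. C = FOB price + freight + 0.7% × C
C − 0.7% × C = 79839.48 + 2076.68
0.993 × C = 81916.16
C = 81916.16 / 0.993 = 82493.62
Insurance premium = 0.7% × 82493.62 = 577.46
Import duty = 82493.62 × 5% = 4124.68

CIF value: USD 82493.62; import duty: USD 4124.68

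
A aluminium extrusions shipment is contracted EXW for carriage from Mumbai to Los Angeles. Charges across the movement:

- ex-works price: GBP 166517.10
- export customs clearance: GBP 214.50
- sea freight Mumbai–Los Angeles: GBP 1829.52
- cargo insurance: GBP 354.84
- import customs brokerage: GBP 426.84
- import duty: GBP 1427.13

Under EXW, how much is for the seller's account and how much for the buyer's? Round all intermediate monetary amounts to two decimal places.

EXW: the seller makes goods available at their premises; the buyer bears all onward costs.
Seller's account: goods 166517.10 = 166517.10
Buyer's account: export clearance 214.50 + freight 1829.52 + insurance 354.84 + brokerage 426.84 + duty 1427.13 = 4252.83

Seller: GBP 166517.10; buyer: GBP 4252.83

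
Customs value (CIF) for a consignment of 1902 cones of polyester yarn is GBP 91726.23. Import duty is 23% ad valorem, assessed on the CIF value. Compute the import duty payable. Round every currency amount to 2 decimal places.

Import duty = 91726.23 × 23% = 21097.03

Import duty: GBP 21097.03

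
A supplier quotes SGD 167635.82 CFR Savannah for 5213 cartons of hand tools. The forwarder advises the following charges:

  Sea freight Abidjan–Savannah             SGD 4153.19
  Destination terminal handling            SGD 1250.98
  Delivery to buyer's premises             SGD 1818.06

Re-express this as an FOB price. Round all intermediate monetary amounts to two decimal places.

Not relevant to the conversion: delivery, destination terminal — on the buyer under both terms; not part of either seller's price.
From CFR to FOB, the seller no longer bears: freight.
FOB price = 167635.82 − 4153.19 = 163482.63

FOB price: SGD 163482.63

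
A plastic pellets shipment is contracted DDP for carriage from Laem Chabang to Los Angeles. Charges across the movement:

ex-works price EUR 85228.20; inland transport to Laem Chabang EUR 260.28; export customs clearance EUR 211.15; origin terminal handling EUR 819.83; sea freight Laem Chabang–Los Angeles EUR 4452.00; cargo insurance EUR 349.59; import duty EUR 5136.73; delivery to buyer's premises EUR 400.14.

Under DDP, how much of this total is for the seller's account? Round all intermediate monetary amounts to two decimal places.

Seller's account: EUR 96857.92

DDP: the seller bears all costs including import duty.
Seller's account: goods 85228.20 + inland to port 260.28 + export clearance 211.15 + origin terminal 819.83 + freight 4452.00 + insurance 349.59 + duty 5136.73 + delivery 400.14 = 96857.92
Buyer's account: 0.00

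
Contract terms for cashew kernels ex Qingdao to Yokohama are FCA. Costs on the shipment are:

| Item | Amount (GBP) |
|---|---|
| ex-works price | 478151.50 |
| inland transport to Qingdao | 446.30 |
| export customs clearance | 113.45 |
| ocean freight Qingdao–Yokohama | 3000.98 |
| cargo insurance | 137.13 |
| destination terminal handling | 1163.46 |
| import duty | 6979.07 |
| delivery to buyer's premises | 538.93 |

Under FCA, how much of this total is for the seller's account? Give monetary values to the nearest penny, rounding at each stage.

Seller's account: GBP 478711.25

FCA: the seller delivers export-cleared goods to the carrier; the buyer bears costs from that point.
Seller's account: goods 478151.50 + inland to port 446.30 + export clearance 113.45 = 478711.25
Buyer's account: freight 3000.98 + insurance 137.13 + destination terminal 1163.46 + duty 6979.07 + delivery 538.93 = 11819.57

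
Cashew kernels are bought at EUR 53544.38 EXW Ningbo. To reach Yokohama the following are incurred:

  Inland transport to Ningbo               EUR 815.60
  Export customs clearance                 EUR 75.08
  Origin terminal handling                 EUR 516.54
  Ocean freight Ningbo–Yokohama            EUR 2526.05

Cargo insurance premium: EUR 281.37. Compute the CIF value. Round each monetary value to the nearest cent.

CIF value: EUR 57759.02

CIF = EXW price + pre-shipment costs + freight + insurance
CIF = 53544.38 + 815.60 + 75.08 + 516.54 + 2526.05 + 281.37 = 57759.02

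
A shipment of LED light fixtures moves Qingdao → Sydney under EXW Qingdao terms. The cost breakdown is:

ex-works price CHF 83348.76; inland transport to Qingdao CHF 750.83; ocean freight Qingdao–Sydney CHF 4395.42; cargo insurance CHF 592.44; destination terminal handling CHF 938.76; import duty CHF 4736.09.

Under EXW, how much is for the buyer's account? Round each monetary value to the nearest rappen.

Buyer's account: CHF 11413.54

EXW: the seller makes goods available at their premises; the buyer bears all onward costs.
Seller's account: goods 83348.76 = 83348.76
Buyer's account: inland to port 750.83 + freight 4395.42 + insurance 592.44 + destination terminal 938.76 + duty 4736.09 = 11413.54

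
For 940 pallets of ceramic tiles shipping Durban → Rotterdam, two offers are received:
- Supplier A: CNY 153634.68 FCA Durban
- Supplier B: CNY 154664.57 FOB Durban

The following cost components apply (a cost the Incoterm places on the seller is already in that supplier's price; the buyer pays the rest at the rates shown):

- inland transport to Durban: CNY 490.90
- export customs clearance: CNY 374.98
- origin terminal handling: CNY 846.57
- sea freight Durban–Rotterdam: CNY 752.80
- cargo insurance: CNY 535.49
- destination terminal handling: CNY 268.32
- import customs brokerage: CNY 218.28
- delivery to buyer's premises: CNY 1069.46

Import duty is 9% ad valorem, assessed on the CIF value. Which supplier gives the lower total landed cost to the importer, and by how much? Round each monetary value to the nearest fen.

Supplier A (FCA):
CIF value = FCA price + origin terminal + freight + insurance = 153634.68 + 846.57 + 752.80 + 535.49 = 155769.54
Import duty = 155769.54 × 9% = 14019.26
Buyer bears (A): 846.57 + 752.80 + 535.49 + 268.32 + 218.28 + 1069.46 = 3690.92
Landed cost (A) = invoice 153634.68 + 3690.92 + duty 14019.26 = 171344.86
Supplier B (FOB):
CIF value = FOB price + freight + insurance = 154664.57 + 752.80 + 535.49 = 155952.86
Import duty = 155952.86 × 9% = 14035.76
Buyer bears (B): 752.80 + 535.49 + 268.32 + 218.28 + 1069.46 = 2844.35
Landed cost (B) = invoice 154664.57 + 2844.35 + duty 14035.76 = 171544.68
Difference = |171344.86 − 171544.68| = 199.82

Supplier A is cheaper by CNY 199.82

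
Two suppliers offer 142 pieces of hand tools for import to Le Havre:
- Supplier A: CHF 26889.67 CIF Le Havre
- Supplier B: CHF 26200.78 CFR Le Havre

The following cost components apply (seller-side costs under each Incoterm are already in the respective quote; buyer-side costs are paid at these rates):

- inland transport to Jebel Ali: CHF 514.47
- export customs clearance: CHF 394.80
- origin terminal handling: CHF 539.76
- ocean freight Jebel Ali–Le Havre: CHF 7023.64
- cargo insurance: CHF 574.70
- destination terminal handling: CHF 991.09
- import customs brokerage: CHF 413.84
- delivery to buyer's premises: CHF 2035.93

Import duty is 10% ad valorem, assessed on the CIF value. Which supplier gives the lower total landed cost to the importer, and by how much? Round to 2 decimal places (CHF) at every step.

Supplier A (CIF):
The CIF price already equals the CIF value: 26889.67
Import duty = 26889.67 × 10% = 2688.97
Buyer bears (A): 991.09 + 413.84 + 2035.93 = 3440.86
Landed cost (A) = invoice 26889.67 + 3440.86 + duty 2688.97 = 33019.50
Supplier B (CFR):
CIF value = CFR price + insurance = 26200.78 + 574.70 = 26775.48
Import duty = 26775.48 × 10% = 2677.55
Buyer bears (B): 574.70 + 991.09 + 413.84 + 2035.93 = 4015.56
Landed cost (B) = invoice 26200.78 + 4015.56 + duty 2677.55 = 32893.89
Difference = |33019.50 − 32893.89| = 125.61

Supplier B is cheaper by CHF 125.61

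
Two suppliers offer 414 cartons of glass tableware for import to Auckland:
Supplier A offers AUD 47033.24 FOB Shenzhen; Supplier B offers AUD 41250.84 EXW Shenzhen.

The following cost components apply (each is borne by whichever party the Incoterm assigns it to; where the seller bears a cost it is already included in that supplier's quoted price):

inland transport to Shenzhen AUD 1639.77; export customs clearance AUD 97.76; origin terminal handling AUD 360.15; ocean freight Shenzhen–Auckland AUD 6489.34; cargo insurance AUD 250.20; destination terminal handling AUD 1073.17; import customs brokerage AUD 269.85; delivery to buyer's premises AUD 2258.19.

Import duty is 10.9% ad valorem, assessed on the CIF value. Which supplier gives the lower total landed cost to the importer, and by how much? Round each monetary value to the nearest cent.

Supplier B is cheaper by AUD 4086.35

Supplier A (FOB):
CIF value = FOB price + freight + insurance = 47033.24 + 6489.34 + 250.20 = 53772.78
Import duty = 53772.78 × 10.9% = 5861.23
Buyer bears (A): 6489.34 + 250.20 + 1073.17 + 269.85 + 2258.19 = 10340.75
Landed cost (A) = invoice 47033.24 + 10340.75 + duty 5861.23 = 63235.22
Supplier B (EXW):
CIF value = EXW price + inland to port + export clearance + origin terminal + freight + insurance = 41250.84 + 1639.77 + 97.76 + 360.15 + 6489.34 + 250.20 = 50088.06
Import duty = 50088.06 × 10.9% = 5459.60
Buyer bears (B): 1639.77 + 97.76 + 360.15 + 6489.34 + 250.20 + 1073.17 + 269.85 + 2258.19 = 12438.43
Landed cost (B) = invoice 41250.84 + 12438.43 + duty 5459.60 = 59148.87
Difference = |63235.22 − 59148.87| = 4086.35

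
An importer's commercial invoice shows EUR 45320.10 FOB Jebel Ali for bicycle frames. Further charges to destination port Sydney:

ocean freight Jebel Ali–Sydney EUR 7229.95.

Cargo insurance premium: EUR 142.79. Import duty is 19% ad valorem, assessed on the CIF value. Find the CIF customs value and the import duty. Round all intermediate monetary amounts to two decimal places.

CIF value: EUR 52692.84; import duty: EUR 10011.64

CIF = FOB price + freight + insurance
CIF = 45320.10 + 7229.95 + 142.79 = 52692.84
Import duty = 52692.84 × 19% = 10011.64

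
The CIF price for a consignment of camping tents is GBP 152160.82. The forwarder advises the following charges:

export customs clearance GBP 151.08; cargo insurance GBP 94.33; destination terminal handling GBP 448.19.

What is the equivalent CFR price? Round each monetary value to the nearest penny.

CFR price: GBP 152066.49

Not relevant to the conversion: export clearance — on the seller under both CIF and CFR; already in the CIF price and stays in the CFR price. destination terminal — on the buyer under both terms; not part of either seller's price.
From CIF to CFR, the seller no longer bears: insurance.
CFR price = 152160.82 − 94.33 = 152066.49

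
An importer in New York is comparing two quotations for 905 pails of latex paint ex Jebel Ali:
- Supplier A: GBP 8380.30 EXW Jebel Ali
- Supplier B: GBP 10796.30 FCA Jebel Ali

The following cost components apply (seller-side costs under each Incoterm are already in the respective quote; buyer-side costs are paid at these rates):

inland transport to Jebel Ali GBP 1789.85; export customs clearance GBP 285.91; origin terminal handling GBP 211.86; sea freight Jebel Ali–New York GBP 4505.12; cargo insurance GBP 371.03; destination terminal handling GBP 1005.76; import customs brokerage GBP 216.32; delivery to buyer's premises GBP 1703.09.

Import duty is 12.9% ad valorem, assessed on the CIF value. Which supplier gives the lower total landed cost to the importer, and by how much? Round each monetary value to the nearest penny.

Supplier A is cheaper by GBP 384.13

Supplier A (EXW):
CIF value = EXW price + inland to port + export clearance + origin terminal + freight + insurance = 8380.30 + 1789.85 + 285.91 + 211.86 + 4505.12 + 371.03 = 15544.07
Import duty = 15544.07 × 12.9% = 2005.19
Buyer bears (A): 1789.85 + 285.91 + 211.86 + 4505.12 + 371.03 + 1005.76 + 216.32 + 1703.09 = 10088.94
Landed cost (A) = invoice 8380.30 + 10088.94 + duty 2005.19 = 20474.43
Supplier B (FCA):
CIF value = FCA price + origin terminal + freight + insurance = 10796.30 + 211.86 + 4505.12 + 371.03 = 15884.31
Import duty = 15884.31 × 12.9% = 2049.08
Buyer bears (B): 211.86 + 4505.12 + 371.03 + 1005.76 + 216.32 + 1703.09 = 8013.18
Landed cost (B) = invoice 10796.30 + 8013.18 + duty 2049.08 = 20858.56
Difference = |20474.43 − 20858.56| = 384.13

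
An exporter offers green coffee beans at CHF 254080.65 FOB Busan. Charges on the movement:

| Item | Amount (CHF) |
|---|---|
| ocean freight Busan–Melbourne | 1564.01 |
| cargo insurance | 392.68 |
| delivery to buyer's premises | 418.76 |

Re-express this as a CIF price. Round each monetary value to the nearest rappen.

CIF price: CHF 256037.34

Not relevant to the conversion: delivery — on the buyer under both terms; not part of either seller's price.
From FOB to CIF, the seller additionally bears: freight, insurance.
CIF price = 254080.65 + 1564.01 + 392.68 = 256037.34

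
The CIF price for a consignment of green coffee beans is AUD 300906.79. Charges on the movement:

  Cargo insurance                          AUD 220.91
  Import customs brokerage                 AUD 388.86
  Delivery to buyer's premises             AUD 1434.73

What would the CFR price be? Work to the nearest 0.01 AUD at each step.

CFR price: AUD 300685.88

Not relevant to the conversion: brokerage, delivery — on the buyer under both terms; not part of either seller's price.
From CIF to CFR, the seller no longer bears: insurance.
CFR price = 300906.79 − 220.91 = 300685.88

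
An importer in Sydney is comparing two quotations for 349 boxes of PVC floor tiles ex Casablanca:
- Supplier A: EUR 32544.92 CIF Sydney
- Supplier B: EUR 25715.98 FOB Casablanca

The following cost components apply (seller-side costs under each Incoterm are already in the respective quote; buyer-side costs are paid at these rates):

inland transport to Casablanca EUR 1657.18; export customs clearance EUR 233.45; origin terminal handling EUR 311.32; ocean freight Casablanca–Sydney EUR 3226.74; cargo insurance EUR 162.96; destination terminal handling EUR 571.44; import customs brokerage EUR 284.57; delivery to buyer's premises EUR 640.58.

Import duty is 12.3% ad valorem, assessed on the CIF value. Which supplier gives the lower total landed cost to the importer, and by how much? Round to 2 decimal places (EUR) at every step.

Supplier B is cheaper by EUR 3862.27

Supplier A (CIF):
The CIF price already equals the CIF value: 32544.92
Import duty = 32544.92 × 12.3% = 4003.03
Buyer bears (A): 571.44 + 284.57 + 640.58 = 1496.59
Landed cost (A) = invoice 32544.92 + 1496.59 + duty 4003.03 = 38044.54
Supplier B (FOB):
CIF value = FOB price + freight + insurance = 25715.98 + 3226.74 + 162.96 = 29105.68
Import duty = 29105.68 × 12.3% = 3580.00
Buyer bears (B): 3226.74 + 162.96 + 571.44 + 284.57 + 640.58 = 4886.29
Landed cost (B) = invoice 25715.98 + 4886.29 + duty 3580.00 = 34182.27
Difference = |38044.54 − 34182.27| = 3862.27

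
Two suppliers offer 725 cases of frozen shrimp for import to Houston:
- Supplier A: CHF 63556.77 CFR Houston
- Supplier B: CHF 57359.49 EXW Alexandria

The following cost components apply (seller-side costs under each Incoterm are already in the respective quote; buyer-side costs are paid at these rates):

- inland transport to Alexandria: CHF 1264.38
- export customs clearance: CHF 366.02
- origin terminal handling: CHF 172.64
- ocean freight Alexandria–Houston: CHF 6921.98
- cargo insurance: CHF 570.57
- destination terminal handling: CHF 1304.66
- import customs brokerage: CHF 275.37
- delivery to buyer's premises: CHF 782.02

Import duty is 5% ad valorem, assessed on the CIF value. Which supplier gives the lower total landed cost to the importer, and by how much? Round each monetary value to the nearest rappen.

Supplier A is cheaper by CHF 2654.12

Supplier A (CFR):
CIF value = CFR price + insurance = 63556.77 + 570.57 = 64127.34
Import duty = 64127.34 × 5% = 3206.37
Buyer bears (A): 570.57 + 1304.66 + 275.37 + 782.02 = 2932.62
Landed cost (A) = invoice 63556.77 + 2932.62 + duty 3206.37 = 69695.76
Supplier B (EXW):
CIF value = EXW price + inland to port + export clearance + origin terminal + freight + insurance = 57359.49 + 1264.38 + 366.02 + 172.64 + 6921.98 + 570.57 = 66655.08
Import duty = 66655.08 × 5% = 3332.75
Buyer bears (B): 1264.38 + 366.02 + 172.64 + 6921.98 + 570.57 + 1304.66 + 275.37 + 782.02 = 11657.64
Landed cost (B) = invoice 57359.49 + 11657.64 + duty 3332.75 = 72349.88
Difference = |69695.76 − 72349.88| = 2654.12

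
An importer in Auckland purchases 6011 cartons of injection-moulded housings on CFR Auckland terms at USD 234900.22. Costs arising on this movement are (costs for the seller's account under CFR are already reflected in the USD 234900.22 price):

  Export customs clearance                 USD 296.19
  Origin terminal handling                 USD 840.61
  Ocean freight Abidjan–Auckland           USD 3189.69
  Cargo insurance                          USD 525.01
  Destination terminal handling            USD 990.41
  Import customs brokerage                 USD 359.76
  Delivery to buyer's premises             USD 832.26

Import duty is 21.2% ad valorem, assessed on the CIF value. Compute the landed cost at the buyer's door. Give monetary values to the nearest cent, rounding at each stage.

CFR: the seller pays costs through ocean freight to the destination port, but not insurance.
Already in the invoice (seller's account under CFR): export clearance, origin terminal, freight — exclude.
CIF value = CFR price + insurance = 234900.22 + 525.01 = 235425.23
Import duty = 235425.23 × 21.2% = 49910.15
Buyer bears: insurance 525.01 + destination terminal 990.41 + brokerage 359.76 + delivery 832.26 + duty 49910.15 = 52617.59
Landed cost = invoice 234900.22 + 52617.59 = 287517.81

Total landed cost: USD 287517.81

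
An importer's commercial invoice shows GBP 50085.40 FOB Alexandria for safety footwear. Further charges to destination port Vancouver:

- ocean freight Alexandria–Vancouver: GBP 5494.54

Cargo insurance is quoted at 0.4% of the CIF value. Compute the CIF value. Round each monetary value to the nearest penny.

Let C be the CIF value. C = FOB price + freight + 0.4% × C
C − 0.4% × C = 50085.40 + 5494.54
0.996 × C = 55579.94
C = 55579.94 / 0.996 = 55803.15
Insurance premium = 0.4% × 55803.15 = 223.21

CIF value: GBP 55803.15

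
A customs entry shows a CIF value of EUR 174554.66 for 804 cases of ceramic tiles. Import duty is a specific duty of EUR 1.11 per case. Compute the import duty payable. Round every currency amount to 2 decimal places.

Import duty: EUR 892.44

Import duty = 804 × 1.11 = 892.44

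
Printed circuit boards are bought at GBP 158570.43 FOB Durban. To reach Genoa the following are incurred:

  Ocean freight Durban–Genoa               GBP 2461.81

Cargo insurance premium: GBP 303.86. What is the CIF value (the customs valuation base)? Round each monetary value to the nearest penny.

CIF = FOB price + freight + insurance
CIF = 158570.43 + 2461.81 + 303.86 = 161336.10

CIF value: GBP 161336.10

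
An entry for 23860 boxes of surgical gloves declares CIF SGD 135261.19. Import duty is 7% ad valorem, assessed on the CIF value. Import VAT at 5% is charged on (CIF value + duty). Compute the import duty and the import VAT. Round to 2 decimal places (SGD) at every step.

Import duty = 135261.19 × 7% = 9468.28
VAT base = CIF + duty = 135261.19 + 9468.28 = 144729.47
Import VAT = 144729.47 × 5% = 7236.47

Import duty: SGD 9468.28; import VAT: SGD 7236.47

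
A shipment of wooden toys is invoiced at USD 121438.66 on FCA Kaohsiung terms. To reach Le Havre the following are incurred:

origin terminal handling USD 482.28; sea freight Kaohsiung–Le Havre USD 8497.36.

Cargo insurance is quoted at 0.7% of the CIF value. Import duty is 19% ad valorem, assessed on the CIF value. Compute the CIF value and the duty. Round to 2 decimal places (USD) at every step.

CIF value: USD 131337.66; import duty: USD 24954.16

Let C be the CIF value. C = FCA price + pre-shipment costs + freight + 0.7% × C
C − 0.7% × C = 121438.66 + 482.28 + 8497.36
0.993 × C = 130418.30
C = 130418.30 / 0.993 = 131337.66
Insurance premium = 0.7% × 131337.66 = 919.36
Import duty = 131337.66 × 19% = 24954.16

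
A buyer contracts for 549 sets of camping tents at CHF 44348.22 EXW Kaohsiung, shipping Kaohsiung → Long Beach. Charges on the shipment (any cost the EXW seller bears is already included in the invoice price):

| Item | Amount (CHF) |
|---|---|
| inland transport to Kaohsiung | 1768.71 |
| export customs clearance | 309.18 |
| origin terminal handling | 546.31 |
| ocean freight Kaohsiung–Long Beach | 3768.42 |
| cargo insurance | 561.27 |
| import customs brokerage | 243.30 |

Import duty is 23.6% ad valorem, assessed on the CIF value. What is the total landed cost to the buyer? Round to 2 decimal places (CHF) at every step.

EXW: the seller makes goods available at their premises; the buyer bears all onward costs.
CIF value = EXW price + inland to port + export clearance + origin terminal + freight + insurance = 44348.22 + 1768.71 + 309.18 + 546.31 + 3768.42 + 561.27 = 51302.11
Import duty = 51302.11 × 23.6% = 12107.30
Buyer bears: inland to port 1768.71 + export clearance 309.18 + origin terminal 546.31 + freight 3768.42 + insurance 561.27 + brokerage 243.30 + duty 12107.30 = 19304.49
Landed cost = invoice 44348.22 + 19304.49 = 63652.71

Total landed cost: CHF 63652.71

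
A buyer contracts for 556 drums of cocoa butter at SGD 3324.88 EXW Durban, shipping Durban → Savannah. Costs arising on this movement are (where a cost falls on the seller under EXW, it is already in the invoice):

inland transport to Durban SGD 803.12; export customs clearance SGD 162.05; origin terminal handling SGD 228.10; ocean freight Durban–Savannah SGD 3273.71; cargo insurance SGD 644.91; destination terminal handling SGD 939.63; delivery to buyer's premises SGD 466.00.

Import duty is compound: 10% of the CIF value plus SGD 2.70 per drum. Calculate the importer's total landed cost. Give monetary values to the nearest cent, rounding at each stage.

Total landed cost: SGD 12187.28

EXW: the seller makes goods available at their premises; the buyer bears all onward costs.
CIF value = EXW price + inland to port + export clearance + origin terminal + freight + insurance = 3324.88 + 803.12 + 162.05 + 228.10 + 3273.71 + 644.91 = 8436.77
Ad valorem component: 8436.77 × 10% = 843.68
Specific component: 556 × 2.70 = 1501.20
Import duty = 843.68 + 1501.20 = 2344.88
Buyer bears: inland to port 803.12 + export clearance 162.05 + origin terminal 228.10 + freight 3273.71 + insurance 644.91 + destination terminal 939.63 + delivery 466.00 + duty 2344.88 = 8862.40
Landed cost = invoice 3324.88 + 8862.40 = 12187.28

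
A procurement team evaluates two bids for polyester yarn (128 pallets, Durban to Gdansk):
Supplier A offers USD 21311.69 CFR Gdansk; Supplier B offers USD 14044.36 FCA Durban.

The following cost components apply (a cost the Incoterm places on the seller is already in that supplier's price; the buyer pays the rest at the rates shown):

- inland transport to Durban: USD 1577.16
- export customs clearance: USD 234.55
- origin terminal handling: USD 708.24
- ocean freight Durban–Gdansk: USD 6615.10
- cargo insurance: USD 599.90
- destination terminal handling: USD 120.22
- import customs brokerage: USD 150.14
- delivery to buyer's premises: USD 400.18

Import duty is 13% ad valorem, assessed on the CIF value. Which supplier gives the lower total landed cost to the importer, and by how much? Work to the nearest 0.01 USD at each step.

Supplier A (CFR):
CIF value = CFR price + insurance = 21311.69 + 599.90 = 21911.59
Import duty = 21911.59 × 13% = 2848.51
Buyer bears (A): 599.90 + 120.22 + 150.14 + 400.18 = 1270.44
Landed cost (A) = invoice 21311.69 + 1270.44 + duty 2848.51 = 25430.64
Supplier B (FCA):
CIF value = FCA price + origin terminal + freight + insurance = 14044.36 + 708.24 + 6615.10 + 599.90 = 21967.60
Import duty = 21967.60 × 13% = 2855.79
Buyer bears (B): 708.24 + 6615.10 + 599.90 + 120.22 + 150.14 + 400.18 = 8593.78
Landed cost (B) = invoice 14044.36 + 8593.78 + duty 2855.79 = 25493.93
Difference = |25430.64 − 25493.93| = 63.29

Supplier A is cheaper by USD 63.29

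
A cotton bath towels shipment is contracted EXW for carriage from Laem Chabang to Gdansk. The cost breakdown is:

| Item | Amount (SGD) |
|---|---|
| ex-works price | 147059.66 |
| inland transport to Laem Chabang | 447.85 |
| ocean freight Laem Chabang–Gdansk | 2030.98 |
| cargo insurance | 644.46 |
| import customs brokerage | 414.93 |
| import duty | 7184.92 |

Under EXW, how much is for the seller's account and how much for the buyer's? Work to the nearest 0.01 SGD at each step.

EXW: the seller makes goods available at their premises; the buyer bears all onward costs.
Seller's account: goods 147059.66 = 147059.66
Buyer's account: inland to port 447.85 + freight 2030.98 + insurance 644.46 + brokerage 414.93 + duty 7184.92 = 10723.14

Seller: SGD 147059.66; buyer: SGD 10723.14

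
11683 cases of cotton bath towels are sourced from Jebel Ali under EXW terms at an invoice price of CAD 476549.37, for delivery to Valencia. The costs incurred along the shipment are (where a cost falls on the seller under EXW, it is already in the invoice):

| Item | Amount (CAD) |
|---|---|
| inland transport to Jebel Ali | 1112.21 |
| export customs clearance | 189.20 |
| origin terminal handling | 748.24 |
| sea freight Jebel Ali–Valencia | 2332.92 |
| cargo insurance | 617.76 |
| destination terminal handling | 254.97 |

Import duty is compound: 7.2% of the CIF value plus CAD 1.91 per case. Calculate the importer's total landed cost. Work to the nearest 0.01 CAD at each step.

Total landed cost: CAD 538790.78

EXW: the seller makes goods available at their premises; the buyer bears all onward costs.
CIF value = EXW price + inland to port + export clearance + origin terminal + freight + insurance = 476549.37 + 1112.21 + 189.20 + 748.24 + 2332.92 + 617.76 = 481549.70
Ad valorem component: 481549.70 × 7.2% = 34671.58
Specific component: 11683 × 1.91 = 22314.53
Import duty = 34671.58 + 22314.53 = 56986.11
Buyer bears: inland to port 1112.21 + export clearance 189.20 + origin terminal 748.24 + freight 2332.92 + insurance 617.76 + destination terminal 254.97 + duty 56986.11 = 62241.41
Landed cost = invoice 476549.37 + 62241.41 = 538790.78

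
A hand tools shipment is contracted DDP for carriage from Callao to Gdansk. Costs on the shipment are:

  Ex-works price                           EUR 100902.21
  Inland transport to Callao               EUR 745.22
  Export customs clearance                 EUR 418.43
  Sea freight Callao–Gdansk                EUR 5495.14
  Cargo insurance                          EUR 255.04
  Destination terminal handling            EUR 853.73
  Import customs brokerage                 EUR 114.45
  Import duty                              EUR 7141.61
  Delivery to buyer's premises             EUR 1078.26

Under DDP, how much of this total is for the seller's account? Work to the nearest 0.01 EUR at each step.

Seller's account: EUR 117004.09

DDP: the seller bears all costs including import duty.
Seller's account: goods 100902.21 + inland to port 745.22 + export clearance 418.43 + freight 5495.14 + insurance 255.04 + destination terminal 853.73 + brokerage 114.45 + duty 7141.61 + delivery 1078.26 = 117004.09
Buyer's account: 0.00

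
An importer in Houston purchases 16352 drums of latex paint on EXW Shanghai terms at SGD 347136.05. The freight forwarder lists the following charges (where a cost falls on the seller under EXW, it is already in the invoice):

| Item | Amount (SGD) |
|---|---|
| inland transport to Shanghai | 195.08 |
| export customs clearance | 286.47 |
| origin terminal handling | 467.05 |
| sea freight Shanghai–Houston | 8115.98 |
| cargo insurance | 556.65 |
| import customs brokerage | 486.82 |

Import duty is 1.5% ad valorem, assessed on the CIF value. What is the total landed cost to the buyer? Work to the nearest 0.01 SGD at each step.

Total landed cost: SGD 362595.46

EXW: the seller makes goods available at their premises; the buyer bears all onward costs.
CIF value = EXW price + inland to port + export clearance + origin terminal + freight + insurance = 347136.05 + 195.08 + 286.47 + 467.05 + 8115.98 + 556.65 = 356757.28
Import duty = 356757.28 × 1.5% = 5351.36
Buyer bears: inland to port 195.08 + export clearance 286.47 + origin terminal 467.05 + freight 8115.98 + insurance 556.65 + brokerage 486.82 + duty 5351.36 = 15459.41
Landed cost = invoice 347136.05 + 15459.41 = 362595.46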